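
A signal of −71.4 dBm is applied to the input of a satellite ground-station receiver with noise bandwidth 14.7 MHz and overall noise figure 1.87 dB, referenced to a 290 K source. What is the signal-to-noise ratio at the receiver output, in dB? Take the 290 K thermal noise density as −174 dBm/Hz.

Noise floor: N = −174 + 10 log₁₀(B) + NF
10 log₁₀(1.47×10⁷) = 71.67 dB
N = −174 + 71.67 + 1.87 = −100.46 dBm
SNR = P_sig − N = −71.4 − (−100.46) = 29.06 dB → 29.1 dB

29.1 dB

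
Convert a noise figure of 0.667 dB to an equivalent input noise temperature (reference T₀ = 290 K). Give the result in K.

F = 10^(0.667/10) = 1.166
T_e = (F − 1)·T₀ = (1.166 − 1) × 290 = 48.1 K

48.1 K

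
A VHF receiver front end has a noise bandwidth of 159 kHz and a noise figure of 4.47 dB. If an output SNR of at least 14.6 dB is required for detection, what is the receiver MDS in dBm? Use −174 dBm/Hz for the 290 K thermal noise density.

Sensitivity = −174 + 10 log₁₀(B) + NF + SNR_min
= −174 + 52.01 + 4.47 + 14.6
= −102.92 dBm → −102.9 dBm

−102.9 dBm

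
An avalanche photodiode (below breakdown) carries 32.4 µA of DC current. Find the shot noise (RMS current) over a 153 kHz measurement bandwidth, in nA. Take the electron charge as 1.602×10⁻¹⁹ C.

1.26 nA

I_n = √(2qI·B)
2qI·B = 2 × 1.602×10⁻¹⁹ × 3.24×10⁻⁵ × 1.53×10⁵ = 1.59×10⁻¹⁸ A²
I_n = √(1.59×10⁻¹⁸) = 1.26×10⁻⁹ A = 1.26 nA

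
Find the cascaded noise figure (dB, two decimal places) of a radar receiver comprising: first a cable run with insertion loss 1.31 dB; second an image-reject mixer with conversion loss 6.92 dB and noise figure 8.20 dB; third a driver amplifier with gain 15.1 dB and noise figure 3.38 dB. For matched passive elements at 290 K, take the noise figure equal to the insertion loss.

12.24 dB

Convert to linear (a loss of L dB is a gain of −L dB): F_i = 10^(NF_i/10), G_i = 10^(G_i,dB/10)
  Stage 1: F_1 = 10^(1.31/10) = 1.352, G_1 = 10^(−1.31/10) = 0.7396
  Stage 2: F_2 = 10^(8.20/10) = 6.607, G_2 = 10^(−6.92/10) = 0.2032
  Stage 3: F_3 = 10^(3.38/10) = 2.178, G_3 = 10^(15.1/10) = 32.36
Friis cascade:
  F = 1.352 + (6.607 − 1)/0.7396 + (2.178 − 1)/0.1503 = 16.77
NF = 10 log₁₀(16.77) = 12.24 dB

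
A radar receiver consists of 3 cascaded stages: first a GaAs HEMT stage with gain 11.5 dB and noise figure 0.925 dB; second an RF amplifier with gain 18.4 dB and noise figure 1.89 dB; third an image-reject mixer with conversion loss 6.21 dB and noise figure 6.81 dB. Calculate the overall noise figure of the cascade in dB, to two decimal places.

Convert to linear (a loss of L dB is a gain of −L dB): F_i = 10^(NF_i/10), G_i = 10^(G_i,dB/10)
  Stage 1: F_1 = 10^(0.925/10) = 1.237, G_1 = 10^(11.5/10) = 14.13
  Stage 2: F_2 = 10^(1.89/10) = 1.545, G_2 = 10^(18.4/10) = 69.18
  Stage 3: F_3 = 10^(6.81/10) = 4.797, G_3 = 10^(−6.21/10) = 0.2393
Friis cascade:
  F = 1.237 + (1.545 − 1)/14.13 + (4.797 − 1)/977.2 = 1.280
NF = 10 log₁₀(1.280) = 1.07 dB

1.07 dB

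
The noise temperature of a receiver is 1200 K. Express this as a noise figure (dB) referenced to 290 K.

F = 1 + T_e/T₀ = 1 + 1200/290 = 5.13793
NF = 10 log₁₀(5.13793) = 7.11 dB

7.11 dB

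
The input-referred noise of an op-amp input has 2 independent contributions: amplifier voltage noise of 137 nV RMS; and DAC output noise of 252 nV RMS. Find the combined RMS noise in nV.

287 nV

Uncorrelated sources add in power (mean-square): V_tot = √(ΣV_i²)
V_tot = √[(1.37×10⁻⁷)² + (2.52×10⁻⁷)²] = 2.87×10⁻⁷ V = 287 nV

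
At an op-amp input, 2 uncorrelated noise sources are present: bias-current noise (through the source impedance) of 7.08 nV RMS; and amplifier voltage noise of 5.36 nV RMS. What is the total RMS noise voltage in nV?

8.88 nV

Uncorrelated sources add in power (mean-square): V_tot = √(ΣV_i²)
V_tot = √[(7.08×10⁻⁹)² + (5.36×10⁻⁹)²] = 8.88×10⁻⁹ V = 8.88 nV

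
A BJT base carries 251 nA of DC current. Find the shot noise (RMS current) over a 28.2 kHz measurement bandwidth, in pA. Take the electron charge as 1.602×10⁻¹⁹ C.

47.6 pA

I_n = √(2qI·B)
2qI·B = 2 × 1.602×10⁻¹⁹ × 2.51×10⁻⁷ × 2.82×10⁴ = 2.27×10⁻²¹ A²
I_n = √(2.27×10⁻²¹) = 4.76×10⁻¹¹ A = 47.6 pA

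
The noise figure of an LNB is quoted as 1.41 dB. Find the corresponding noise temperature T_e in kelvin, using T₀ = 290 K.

F = 10^(1.41/10) = 1.38357
T_e = (F − 1)·T₀ = (1.38357 − 1) × 290 = 111 K

111 K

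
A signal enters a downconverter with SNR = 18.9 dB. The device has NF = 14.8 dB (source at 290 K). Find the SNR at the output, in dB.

By definition F = SNR_in/SNR_out, so in dB: SNR_out = SNR_in − NF
SNR_out = 18.9 − 14.8 = 4.1 dB

4.1 dB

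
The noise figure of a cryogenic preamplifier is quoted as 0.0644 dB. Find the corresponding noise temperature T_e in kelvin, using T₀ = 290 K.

4.33 K

F = 10^(0.0644/10) = 1.01494
T_e = (F − 1)·T₀ = (1.01494 − 1) × 290 = 4.33 K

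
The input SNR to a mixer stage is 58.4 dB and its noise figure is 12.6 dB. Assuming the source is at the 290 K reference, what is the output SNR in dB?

45.8 dB

By definition F = SNR_in/SNR_out, so in dB: SNR_out = SNR_in − NF
SNR_out = 58.4 − 12.6 = 45.8 dB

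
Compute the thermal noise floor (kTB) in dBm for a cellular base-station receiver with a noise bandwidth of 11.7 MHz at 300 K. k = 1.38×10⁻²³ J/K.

P_n = kTB = 1.38×10⁻²³ × 300 × 1.17×10⁷ = 4.84×10⁻¹⁴ W
In dBm: 10 log₁₀(4.84×10⁻¹⁴ / 10⁻³) = −103.1 dBm

−103.1 dBm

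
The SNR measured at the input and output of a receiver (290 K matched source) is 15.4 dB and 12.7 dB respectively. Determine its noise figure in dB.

NF (dB) = SNR_in(dB) − SNR_out(dB) when the source is at T₀
NF = 15.4 − 12.7 = 2.7 dB

2.7 dB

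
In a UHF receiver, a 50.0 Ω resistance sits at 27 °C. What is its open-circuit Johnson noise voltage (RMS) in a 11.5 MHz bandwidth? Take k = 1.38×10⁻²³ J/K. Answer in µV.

3.09 µV

T = 27 °C + 273.15 = 300.15 K
V_n = √(4kTRB)
4kTRB = 4 × 1.38×10⁻²³ × 300.15 × 5.00×10¹ × 1.15×10⁷ = 9.53×10⁻¹² V²
V_n = √(9.53×10⁻¹²) = 3.09×10⁻⁶ V = 3.09 µV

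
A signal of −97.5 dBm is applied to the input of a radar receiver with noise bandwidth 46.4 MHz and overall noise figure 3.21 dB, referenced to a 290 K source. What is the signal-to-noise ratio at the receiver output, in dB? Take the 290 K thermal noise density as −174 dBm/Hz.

−3.4 dB

Noise floor: N = −174 + 10 log₁₀(B) + NF
10 log₁₀(4.64×10⁷) = 76.67 dB
N = −174 + 76.67 + 3.21 = −94.12 dBm
SNR = P_sig − N = −97.5 − (−94.12) = −3.38 dB → −3.4 dB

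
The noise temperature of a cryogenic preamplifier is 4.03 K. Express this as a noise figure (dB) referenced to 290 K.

F = 1 + T_e/T₀ = 1 + 4.03/290 = 1.0139
NF = 10 log₁₀(1.0139) = 0.060 dB

0.060 dB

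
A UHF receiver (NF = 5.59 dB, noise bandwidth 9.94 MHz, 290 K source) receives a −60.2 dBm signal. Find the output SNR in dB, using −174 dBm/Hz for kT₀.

Noise floor: N = −174 + 10 log₁₀(B) + NF
10 log₁₀(9.94×10⁶) = 69.97 dB
N = −174 + 69.97 + 5.59 = −98.44 dBm
SNR = P_sig − N = −60.2 − (−98.44) = 38.24 dB → 38.2 dB

38.2 dB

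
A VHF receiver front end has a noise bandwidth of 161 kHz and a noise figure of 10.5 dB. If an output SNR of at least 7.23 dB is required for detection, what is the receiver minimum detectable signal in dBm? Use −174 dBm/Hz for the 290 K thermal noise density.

Sensitivity = −174 + 10 log₁₀(B) + NF + SNR_min
= −174 + 52.07 + 10.5 + 7.23
= −104.20 dBm → −104.2 dBm

−104.2 dBm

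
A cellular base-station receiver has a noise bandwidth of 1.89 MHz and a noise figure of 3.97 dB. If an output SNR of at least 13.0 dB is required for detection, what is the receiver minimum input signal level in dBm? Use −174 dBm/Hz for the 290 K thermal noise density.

Sensitivity = −174 + 10 log₁₀(B) + NF + SNR_min
= −174 + 62.76 + 3.97 + 13.0
= −94.27 dBm → −94.3 dBm

−94.3 dBm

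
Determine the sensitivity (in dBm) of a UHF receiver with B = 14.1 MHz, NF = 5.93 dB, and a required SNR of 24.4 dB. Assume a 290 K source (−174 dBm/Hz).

Sensitivity = −174 + 10 log₁₀(B) + NF + SNR_min
= −174 + 71.49 + 5.93 + 24.4
= −72.18 dBm → −72.2 dBm

−72.2 dBm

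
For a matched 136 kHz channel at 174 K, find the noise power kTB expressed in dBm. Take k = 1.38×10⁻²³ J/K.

−124.9 dBm

P_n = kTB = 1.38×10⁻²³ × 174 × 1.36×10⁵ = 3.27×10⁻¹⁶ W
In dBm: 10 log₁₀(3.27×10⁻¹⁶ / 10⁻³) = −124.9 dBm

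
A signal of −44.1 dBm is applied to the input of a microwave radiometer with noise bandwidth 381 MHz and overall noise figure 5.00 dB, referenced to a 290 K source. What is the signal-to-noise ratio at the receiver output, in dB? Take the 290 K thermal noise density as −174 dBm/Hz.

Noise floor: N = −174 + 10 log₁₀(B) + NF
10 log₁₀(3.81×10⁸) = 85.81 dB
N = −174 + 85.81 + 5.00 = −83.19 dBm
SNR = P_sig − N = −44.1 − (−83.19) = 39.09 dB → 39.1 dB

39.1 dB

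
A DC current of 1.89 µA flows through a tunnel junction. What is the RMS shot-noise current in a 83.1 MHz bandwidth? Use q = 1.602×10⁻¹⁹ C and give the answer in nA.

7.09 nA

I_n = √(2qI·B)
2qI·B = 2 × 1.602×10⁻¹⁹ × 1.89×10⁻⁶ × 8.31×10⁷ = 5.03×10⁻¹⁷ A²
I_n = √(5.03×10⁻¹⁷) = 7.09×10⁻⁹ A = 7.09 nA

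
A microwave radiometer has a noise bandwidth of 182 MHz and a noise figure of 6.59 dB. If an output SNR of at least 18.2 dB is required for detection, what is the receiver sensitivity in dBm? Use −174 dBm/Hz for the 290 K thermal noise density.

Sensitivity = −174 + 10 log₁₀(B) + NF + SNR_min
= −174 + 82.6 + 6.59 + 18.2
= −66.61 dBm → −66.6 dBm

−66.6 dBm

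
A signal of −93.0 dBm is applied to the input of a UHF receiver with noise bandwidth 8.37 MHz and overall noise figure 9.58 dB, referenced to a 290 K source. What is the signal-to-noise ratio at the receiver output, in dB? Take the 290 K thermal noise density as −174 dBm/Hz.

Noise floor: N = −174 + 10 log₁₀(B) + NF
10 log₁₀(8.37×10⁶) = 69.23 dB
N = −174 + 69.23 + 9.58 = −95.19 dBm
SNR = P_sig − N = −93.0 − (−95.19) = 2.19 dB → 2.2 dB

2.2 dB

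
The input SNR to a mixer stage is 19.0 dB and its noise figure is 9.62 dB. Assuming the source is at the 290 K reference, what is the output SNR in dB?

By definition F = SNR_in/SNR_out, so in dB: SNR_out = SNR_in − NF
SNR_out = 19.0 − 9.62 = 9.38 dB

9.38 dB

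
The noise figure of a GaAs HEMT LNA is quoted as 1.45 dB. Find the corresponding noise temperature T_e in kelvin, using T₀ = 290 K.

F = 10^(1.45/10) = 1.39637
T_e = (F − 1)·T₀ = (1.39637 − 1) × 290 = 115 K

115 K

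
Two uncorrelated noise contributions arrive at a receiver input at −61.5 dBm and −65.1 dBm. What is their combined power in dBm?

Convert to linear, add, convert back:
P₁ = 7.08×10⁻¹⁰ W, P₂ = 3.09×10⁻¹⁰ W
P_tot = 1.02×10⁻⁹ W → 10 log₁₀(P_tot / 10⁻³) = −59.9 dBm

−59.9 dBm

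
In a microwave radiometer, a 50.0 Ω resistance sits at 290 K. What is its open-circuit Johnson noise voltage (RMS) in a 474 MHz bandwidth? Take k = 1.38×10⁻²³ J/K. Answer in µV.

19.5 µV

V_n = √(4kTRB)
4kTRB = 4 × 1.38×10⁻²³ × 290 × 5.00×10¹ × 4.74×10⁸ = 3.79×10⁻¹⁰ V²
V_n = √(3.79×10⁻¹⁰) = 1.95×10⁻⁵ V = 19.5 µV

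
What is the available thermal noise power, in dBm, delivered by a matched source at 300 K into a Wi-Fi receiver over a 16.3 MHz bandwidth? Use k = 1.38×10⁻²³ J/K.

P_n = kTB = 1.38×10⁻²³ × 300 × 1.63×10⁷ = 6.75×10⁻¹⁴ W
In dBm: 10 log₁₀(6.75×10⁻¹⁴ / 10⁻³) = −101.7 dBm

−101.7 dBm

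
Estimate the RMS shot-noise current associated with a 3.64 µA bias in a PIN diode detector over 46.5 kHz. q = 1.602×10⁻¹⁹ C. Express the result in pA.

I_n = √(2qI·B)
2qI·B = 2 × 1.602×10⁻¹⁹ × 3.64×10⁻⁶ × 4.65×10⁴ = 5.42×10⁻²⁰ A²
I_n = √(5.42×10⁻²⁰) = 2.33×10⁻¹⁰ A = 233 pA

233 pA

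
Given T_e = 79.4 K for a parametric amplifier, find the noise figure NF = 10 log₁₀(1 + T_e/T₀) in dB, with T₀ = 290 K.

F = 1 + T_e/T₀ = 1 + 79.4/290 = 1.27379
NF = 10 log₁₀(1.27379) = 1.05 dB

1.05 dB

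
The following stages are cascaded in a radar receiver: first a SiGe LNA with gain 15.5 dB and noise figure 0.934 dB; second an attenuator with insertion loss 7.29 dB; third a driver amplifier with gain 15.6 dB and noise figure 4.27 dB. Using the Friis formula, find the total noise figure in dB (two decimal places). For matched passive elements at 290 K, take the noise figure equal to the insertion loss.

2.08 dB

Convert to linear (a loss of L dB is a gain of −L dB): F_i = 10^(NF_i/10), G_i = 10^(G_i,dB/10)
  Stage 1: F_1 = 10^(0.934/10) = 1.240, G_1 = 10^(15.5/10) = 35.48
  Stage 2: F_2 = 10^(7.29/10) = 5.358, G_2 = 10^(−7.29/10) = 0.1866
  Stage 3: F_3 = 10^(4.27/10) = 2.673, G_3 = 10^(15.6/10) = 36.31
Friis cascade:
  F = 1.240 + (5.358 − 1)/35.48 + (2.673 − 1)/6.622 = 1.615
NF = 10 log₁₀(1.615) = 2.08 dB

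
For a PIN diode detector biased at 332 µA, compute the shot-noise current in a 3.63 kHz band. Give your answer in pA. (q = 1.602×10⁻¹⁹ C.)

I_n = √(2qI·B)
2qI·B = 2 × 1.602×10⁻¹⁹ × 3.32×10⁻⁴ × 3.63×10³ = 3.86×10⁻¹⁹ A²
I_n = √(3.86×10⁻¹⁹) = 6.21×10⁻¹⁰ A = 621 pA

621 pA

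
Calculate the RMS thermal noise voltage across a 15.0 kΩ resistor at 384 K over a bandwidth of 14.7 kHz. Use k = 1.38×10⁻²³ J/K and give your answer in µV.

V_n = √(4kTRB)
4kTRB = 4 × 1.38×10⁻²³ × 384 × 1.50×10⁴ × 1.47×10⁴ = 4.67×10⁻¹² V²
V_n = √(4.67×10⁻¹²) = 2.16×10⁻⁶ V = 2.16 µV

2.16 µV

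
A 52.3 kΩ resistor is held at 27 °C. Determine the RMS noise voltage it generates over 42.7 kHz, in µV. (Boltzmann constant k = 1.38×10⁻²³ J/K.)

T = 27 °C + 273.15 = 300.15 K
V_n = √(4kTRB)
4kTRB = 4 × 1.38×10⁻²³ × 300.15 × 5.23×10⁴ × 4.27×10⁴ = 3.70×10⁻¹¹ V²
V_n = √(3.70×10⁻¹¹) = 6.08×10⁻⁶ V = 6.08 µV

6.08 µV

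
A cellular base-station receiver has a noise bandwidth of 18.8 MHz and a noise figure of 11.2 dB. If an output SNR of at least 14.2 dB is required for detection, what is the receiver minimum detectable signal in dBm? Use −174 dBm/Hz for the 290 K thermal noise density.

Sensitivity = −174 + 10 log₁₀(B) + NF + SNR_min
= −174 + 72.74 + 11.2 + 14.2
= −75.86 dBm → −75.9 dBm

−75.9 dBm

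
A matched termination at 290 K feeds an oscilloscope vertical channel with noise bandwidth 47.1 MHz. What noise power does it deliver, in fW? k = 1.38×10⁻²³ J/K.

188 fW

P_n = kTB = 1.38×10⁻²³ × 290 × 4.71×10⁷ = 1.88×10⁻¹³ W = 188 fW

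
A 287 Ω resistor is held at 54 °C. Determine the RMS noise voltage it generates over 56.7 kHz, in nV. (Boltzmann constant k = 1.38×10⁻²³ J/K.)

T = 54 °C + 273.15 = 327.15 K
V_n = √(4kTRB)
4kTRB = 4 × 1.38×10⁻²³ × 327.15 × 2.87×10² × 5.67×10⁴ = 2.94×10⁻¹³ V²
V_n = √(2.94×10⁻¹³) = 5.42×10⁻⁷ V = 542 nV

542 nV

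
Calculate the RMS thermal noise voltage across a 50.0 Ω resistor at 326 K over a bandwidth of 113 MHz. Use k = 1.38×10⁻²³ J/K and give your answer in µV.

V_n = √(4kTRB)
4kTRB = 4 × 1.38×10⁻²³ × 326 × 5.00×10¹ × 1.13×10⁸ = 1.02×10⁻¹⁰ V²
V_n = √(1.02×10⁻¹⁰) = 1.01×10⁻⁵ V = 10.1 µV

10.1 µV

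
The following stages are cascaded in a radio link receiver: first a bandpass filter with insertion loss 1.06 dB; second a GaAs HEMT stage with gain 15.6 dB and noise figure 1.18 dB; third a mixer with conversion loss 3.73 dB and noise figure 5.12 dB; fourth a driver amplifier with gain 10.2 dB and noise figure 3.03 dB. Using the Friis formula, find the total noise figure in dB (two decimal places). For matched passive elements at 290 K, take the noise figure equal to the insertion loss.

2.64 dB

Convert to linear (a loss of L dB is a gain of −L dB): F_i = 10^(NF_i/10), G_i = 10^(G_i,dB/10)
  Stage 1: F_1 = 10^(1.06/10) = 1.276, G_1 = 10^(−1.06/10) = 0.7834
  Stage 2: F_2 = 10^(1.18/10) = 1.312, G_2 = 10^(15.6/10) = 36.31
  Stage 3: F_3 = 10^(5.12/10) = 3.251, G_3 = 10^(−3.73/10) = 0.4236
  Stage 4: F_4 = 10^(3.03/10) = 2.009, G_4 = 10^(10.2/10) = 10.47
Friis cascade:
  F = 1.276 + (1.312 − 1)/0.7834 + (3.251 − 1)/28.44 + (2.009 − 1)/12.05 = 1.838
NF = 10 log₁₀(1.838) = 2.64 dB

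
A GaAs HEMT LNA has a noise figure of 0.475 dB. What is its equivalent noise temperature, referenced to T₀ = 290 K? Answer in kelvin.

33.5 K

F = 10^(0.475/10) = 1.11558
T_e = (F − 1)·T₀ = (1.11558 − 1) × 290 = 33.5 K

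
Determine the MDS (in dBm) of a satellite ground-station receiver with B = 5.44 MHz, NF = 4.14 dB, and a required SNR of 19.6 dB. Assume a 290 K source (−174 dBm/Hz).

−82.9 dBm

Sensitivity = −174 + 10 log₁₀(B) + NF + SNR_min
= −174 + 67.36 + 4.14 + 19.6
= −82.90 dBm → −82.9 dBm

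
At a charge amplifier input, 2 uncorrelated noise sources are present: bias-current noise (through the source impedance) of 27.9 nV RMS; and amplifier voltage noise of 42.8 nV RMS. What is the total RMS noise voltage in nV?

Uncorrelated sources add in power (mean-square): V_tot = √(ΣV_i²)
V_tot = √[(2.79×10⁻⁸)² + (4.28×10⁻⁸)²] = 5.11×10⁻⁸ V = 51.1 nV

51.1 nV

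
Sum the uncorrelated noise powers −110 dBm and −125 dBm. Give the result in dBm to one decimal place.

−109.9 dBm

Convert to linear, add, convert back:
P₁ = 1.00×10⁻¹⁴ W, P₂ = 3.16×10⁻¹⁶ W
P_tot = 1.03×10⁻¹⁴ W → 10 log₁₀(P_tot / 10⁻³) = −109.9 dBm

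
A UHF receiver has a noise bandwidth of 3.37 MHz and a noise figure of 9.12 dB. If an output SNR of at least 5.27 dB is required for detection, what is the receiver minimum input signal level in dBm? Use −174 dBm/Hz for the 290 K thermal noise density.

−94.3 dBm

Sensitivity = −174 + 10 log₁₀(B) + NF + SNR_min
= −174 + 65.28 + 9.12 + 5.27
= −94.33 dBm → −94.3 dBm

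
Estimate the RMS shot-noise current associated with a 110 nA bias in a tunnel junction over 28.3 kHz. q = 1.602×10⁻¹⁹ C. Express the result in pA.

I_n = √(2qI·B)
2qI·B = 2 × 1.602×10⁻¹⁹ × 1.10×10⁻⁷ × 2.83×10⁴ = 9.97×10⁻²² A²
I_n = √(9.97×10⁻²²) = 3.16×10⁻¹¹ A = 31.6 pA

31.6 pA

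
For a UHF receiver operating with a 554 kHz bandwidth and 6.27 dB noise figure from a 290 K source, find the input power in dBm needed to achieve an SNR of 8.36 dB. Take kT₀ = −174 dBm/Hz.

Sensitivity = −174 + 10 log₁₀(B) + NF + SNR_min
= −174 + 57.44 + 6.27 + 8.36
= −101.93 dBm → −101.9 dBm

−101.9 dBm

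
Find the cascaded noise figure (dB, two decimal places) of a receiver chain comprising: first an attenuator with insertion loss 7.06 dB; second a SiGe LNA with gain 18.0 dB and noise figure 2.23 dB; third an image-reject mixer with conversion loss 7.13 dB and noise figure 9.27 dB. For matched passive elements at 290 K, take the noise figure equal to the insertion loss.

Convert to linear (a loss of L dB is a gain of −L dB): F_i = 10^(NF_i/10), G_i = 10^(G_i,dB/10)
  Stage 1: F_1 = 10^(7.06/10) = 5.082, G_1 = 10^(−7.06/10) = 0.1968
  Stage 2: F_2 = 10^(2.23/10) = 1.671, G_2 = 10^(18.0/10) = 63.10
  Stage 3: F_3 = 10^(9.27/10) = 8.453, G_3 = 10^(−7.13/10) = 0.1936
Friis cascade:
  F = 5.082 + (1.671 − 1)/0.1968 + (8.453 − 1)/12.42 = 9.092
NF = 10 log₁₀(9.092) = 9.59 dB

9.59 dB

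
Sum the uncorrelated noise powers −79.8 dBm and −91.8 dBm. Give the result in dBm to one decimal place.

Convert to linear, add, convert back:
P₁ = 1.05×10⁻¹¹ W, P₂ = 6.61×10⁻¹³ W
P_tot = 1.11×10⁻¹¹ W → 10 log₁₀(P_tot / 10⁻³) = −79.5 dBm

−79.5 dBm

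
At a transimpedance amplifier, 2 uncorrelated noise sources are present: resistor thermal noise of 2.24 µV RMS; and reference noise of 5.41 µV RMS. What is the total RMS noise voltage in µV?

5.86 µV

Uncorrelated sources add in power (mean-square): V_tot = √(ΣV_i²)
V_tot = √[(2.24×10⁻⁶)² + (5.41×10⁻⁶)²] = 5.86×10⁻⁶ V = 5.86 µV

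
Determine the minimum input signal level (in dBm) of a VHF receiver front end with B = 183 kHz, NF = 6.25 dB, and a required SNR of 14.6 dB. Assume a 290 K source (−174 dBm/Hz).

−100.5 dBm

Sensitivity = −174 + 10 log₁₀(B) + NF + SNR_min
= −174 + 52.62 + 6.25 + 14.6
= −100.53 dBm → −100.5 dBm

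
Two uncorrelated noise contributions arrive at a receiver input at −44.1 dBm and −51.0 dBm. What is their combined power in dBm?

Convert to linear, add, convert back:
P₁ = 3.89×10⁻⁸ W, P₂ = 7.94×10⁻⁹ W
P_tot = 4.68×10⁻⁸ W → 10 log₁₀(P_tot / 10⁻³) = −43.3 dBm

−43.3 dBm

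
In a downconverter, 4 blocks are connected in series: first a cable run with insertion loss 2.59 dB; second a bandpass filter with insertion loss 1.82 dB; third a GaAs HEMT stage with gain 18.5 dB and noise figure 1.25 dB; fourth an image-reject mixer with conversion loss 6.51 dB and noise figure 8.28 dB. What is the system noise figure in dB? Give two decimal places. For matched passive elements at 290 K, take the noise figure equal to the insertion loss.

5.92 dB

Convert to linear (a loss of L dB is a gain of −L dB): F_i = 10^(NF_i/10), G_i = 10^(G_i,dB/10)
  Stage 1: F_1 = 10^(2.59/10) = 1.816, G_1 = 10^(−2.59/10) = 0.5508
  Stage 2: F_2 = 10^(1.82/10) = 1.521, G_2 = 10^(−1.82/10) = 0.6577
  Stage 3: F_3 = 10^(1.25/10) = 1.334, G_3 = 10^(18.5/10) = 70.79
  Stage 4: F_4 = 10^(8.28/10) = 6.730, G_4 = 10^(−6.51/10) = 0.2234
Friis cascade:
  F = 1.816 + (1.521 − 1)/0.5508 + (1.334 − 1)/0.3622 + (6.730 − 1)/25.64 = 3.905
NF = 10 log₁₀(3.905) = 5.92 dB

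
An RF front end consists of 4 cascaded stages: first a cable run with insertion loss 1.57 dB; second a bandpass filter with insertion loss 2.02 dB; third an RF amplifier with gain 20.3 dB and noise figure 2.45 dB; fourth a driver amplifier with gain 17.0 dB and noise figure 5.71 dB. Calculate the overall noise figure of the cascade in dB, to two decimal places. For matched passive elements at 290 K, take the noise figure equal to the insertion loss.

Convert to linear (a loss of L dB is a gain of −L dB): F_i = 10^(NF_i/10), G_i = 10^(G_i,dB/10)
  Stage 1: F_1 = 10^(1.57/10) = 1.435, G_1 = 10^(−1.57/10) = 0.6966
  Stage 2: F_2 = 10^(2.02/10) = 1.592, G_2 = 10^(−2.02/10) = 0.6281
  Stage 3: F_3 = 10^(2.45/10) = 1.758, G_3 = 10^(20.3/10) = 107.2
  Stage 4: F_4 = 10^(5.71/10) = 3.724, G_4 = 10^(17.0/10) = 50.12
Friis cascade:
  F = 1.435 + (1.592 − 1)/0.6966 + (1.758 − 1)/0.4375 + (3.724 − 1)/46.88 = 4.076
NF = 10 log₁₀(4.076) = 6.10 dB

6.10 dB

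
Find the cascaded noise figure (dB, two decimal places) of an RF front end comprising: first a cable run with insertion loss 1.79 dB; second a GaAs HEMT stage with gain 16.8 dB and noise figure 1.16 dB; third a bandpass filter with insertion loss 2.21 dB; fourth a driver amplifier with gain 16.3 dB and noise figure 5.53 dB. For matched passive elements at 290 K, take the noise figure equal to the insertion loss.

Convert to linear (a loss of L dB is a gain of −L dB): F_i = 10^(NF_i/10), G_i = 10^(G_i,dB/10)
  Stage 1: F_1 = 10^(1.79/10) = 1.510, G_1 = 10^(−1.79/10) = 0.6622
  Stage 2: F_2 = 10^(1.16/10) = 1.306, G_2 = 10^(16.8/10) = 47.86
  Stage 3: F_3 = 10^(2.21/10) = 1.663, G_3 = 10^(−2.21/10) = 0.6012
  Stage 4: F_4 = 10^(5.53/10) = 3.573, G_4 = 10^(16.3/10) = 42.66
Friis cascade:
  F = 1.510 + (1.306 − 1)/0.6622 + (1.663 − 1)/31.70 + (3.573 − 1)/19.05 = 2.128
NF = 10 log₁₀(2.128) = 3.28 dB

3.28 dB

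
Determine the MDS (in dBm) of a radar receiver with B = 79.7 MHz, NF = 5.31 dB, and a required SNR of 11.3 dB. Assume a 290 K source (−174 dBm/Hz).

Sensitivity = −174 + 10 log₁₀(B) + NF + SNR_min
= −174 + 79.01 + 5.31 + 11.3
= −78.38 dBm → −78.4 dBm

−78.4 dBm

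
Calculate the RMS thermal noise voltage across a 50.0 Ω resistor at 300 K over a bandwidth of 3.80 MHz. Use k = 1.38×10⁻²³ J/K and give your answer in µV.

V_n = √(4kTRB)
4kTRB = 4 × 1.38×10⁻²³ × 300 × 5.00×10¹ × 3.80×10⁶ = 3.15×10⁻¹² V²
V_n = √(3.15×10⁻¹²) = 1.77×10⁻⁶ V = 1.77 µV

1.77 µV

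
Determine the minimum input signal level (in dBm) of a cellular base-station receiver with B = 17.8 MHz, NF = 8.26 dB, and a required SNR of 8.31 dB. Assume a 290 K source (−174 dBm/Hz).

−84.9 dBm

Sensitivity = −174 + 10 log₁₀(B) + NF + SNR_min
= −174 + 72.5 + 8.26 + 8.31
= −84.93 dBm → −84.9 dBm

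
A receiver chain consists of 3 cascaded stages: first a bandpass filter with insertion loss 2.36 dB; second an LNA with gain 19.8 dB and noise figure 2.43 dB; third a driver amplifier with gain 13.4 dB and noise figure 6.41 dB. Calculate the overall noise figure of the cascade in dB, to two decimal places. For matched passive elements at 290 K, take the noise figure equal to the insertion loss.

Convert to linear (a loss of L dB is a gain of −L dB): F_i = 10^(NF_i/10), G_i = 10^(G_i,dB/10)
  Stage 1: F_1 = 10^(2.36/10) = 1.722, G_1 = 10^(−2.36/10) = 0.5808
  Stage 2: F_2 = 10^(2.43/10) = 1.750, G_2 = 10^(19.8/10) = 95.50
  Stage 3: F_3 = 10^(6.41/10) = 4.375, G_3 = 10^(13.4/10) = 21.88
Friis cascade:
  F = 1.722 + (1.750 − 1)/0.5808 + (4.375 − 1)/55.46 = 3.074
NF = 10 log₁₀(3.074) = 4.88 dB

4.88 dB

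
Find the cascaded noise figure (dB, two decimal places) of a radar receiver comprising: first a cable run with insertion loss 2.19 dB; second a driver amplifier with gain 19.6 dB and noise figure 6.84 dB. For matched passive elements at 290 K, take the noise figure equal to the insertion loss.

9.03 dB

Convert to linear (a loss of L dB is a gain of −L dB): F_i = 10^(NF_i/10), G_i = 10^(G_i,dB/10)
  Stage 1: F_1 = 10^(2.19/10) = 1.656, G_1 = 10^(−2.19/10) = 0.6039
  Stage 2: F_2 = 10^(6.84/10) = 4.831, G_2 = 10^(19.6/10) = 91.20
Friis cascade:
  F = 1.656 + (4.831 − 1)/0.6039 = 7.998
NF = 10 log₁₀(7.998) = 9.03 dB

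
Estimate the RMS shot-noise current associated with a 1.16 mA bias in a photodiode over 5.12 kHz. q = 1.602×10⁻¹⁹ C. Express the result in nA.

I_n = √(2qI·B)
2qI·B = 2 × 1.602×10⁻¹⁹ × 1.16×10⁻³ × 5.12×10³ = 1.90×10⁻¹⁸ A²
I_n = √(1.90×10⁻¹⁸) = 1.38×10⁻⁹ A = 1.38 nA

1.38 nA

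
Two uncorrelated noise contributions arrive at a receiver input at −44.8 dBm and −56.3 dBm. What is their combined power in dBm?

Convert to linear, add, convert back:
P₁ = 3.31×10⁻⁸ W, P₂ = 2.34×10⁻⁹ W
P_tot = 3.55×10⁻⁸ W → 10 log₁₀(P_tot / 10⁻³) = −44.5 dBm

−44.5 dBm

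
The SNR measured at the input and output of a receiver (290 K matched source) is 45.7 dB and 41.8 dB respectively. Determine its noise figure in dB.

3.9 dB

NF (dB) = SNR_in(dB) − SNR_out(dB) when the source is at T₀
NF = 45.7 − 41.8 = 3.9 dB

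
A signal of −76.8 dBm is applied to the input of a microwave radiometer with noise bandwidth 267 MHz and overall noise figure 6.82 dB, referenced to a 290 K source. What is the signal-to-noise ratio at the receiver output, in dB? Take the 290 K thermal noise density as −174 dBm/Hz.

Noise floor: N = −174 + 10 log₁₀(B) + NF
10 log₁₀(2.67×10⁸) = 84.27 dB
N = −174 + 84.27 + 6.82 = −82.91 dBm
SNR = P_sig − N = −76.8 − (−82.91) = 6.11 dB → 6.1 dB

6.1 dB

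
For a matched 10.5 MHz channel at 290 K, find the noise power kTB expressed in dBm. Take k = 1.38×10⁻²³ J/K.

P_n = kTB = 1.38×10⁻²³ × 290 × 1.05×10⁷ = 4.20×10⁻¹⁴ W
In dBm: 10 log₁₀(4.20×10⁻¹⁴ / 10⁻³) = −103.8 dBm

−103.8 dBm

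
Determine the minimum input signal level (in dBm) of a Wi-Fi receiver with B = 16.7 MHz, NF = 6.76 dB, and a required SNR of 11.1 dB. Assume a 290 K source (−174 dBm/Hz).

−83.9 dBm

Sensitivity = −174 + 10 log₁₀(B) + NF + SNR_min
= −174 + 72.23 + 6.76 + 11.1
= −83.91 dBm → −83.9 dBm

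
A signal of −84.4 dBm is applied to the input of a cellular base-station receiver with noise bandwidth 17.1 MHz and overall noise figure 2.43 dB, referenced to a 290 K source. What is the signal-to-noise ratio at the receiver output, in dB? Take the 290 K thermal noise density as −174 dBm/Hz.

Noise floor: N = −174 + 10 log₁₀(B) + NF
10 log₁₀(1.71×10⁷) = 72.33 dB
N = −174 + 72.33 + 2.43 = −99.24 dBm
SNR = P_sig − N = −84.4 − (−99.24) = 14.84 dB → 14.8 dB

14.8 dB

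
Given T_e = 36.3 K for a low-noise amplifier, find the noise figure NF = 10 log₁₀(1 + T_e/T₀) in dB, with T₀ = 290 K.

0.512 dB

F = 1 + T_e/T₀ = 1 + 36.3/290 = 1.12517
NF = 10 log₁₀(1.12517) = 0.512 dB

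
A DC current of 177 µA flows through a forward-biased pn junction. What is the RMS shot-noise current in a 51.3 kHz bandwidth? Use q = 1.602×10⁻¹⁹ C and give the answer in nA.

1.71 nA

I_n = √(2qI·B)
2qI·B = 2 × 1.602×10⁻¹⁹ × 1.77×10⁻⁴ × 5.13×10⁴ = 2.91×10⁻¹⁸ A²
I_n = √(2.91×10⁻¹⁸) = 1.71×10⁻⁹ A = 1.71 nA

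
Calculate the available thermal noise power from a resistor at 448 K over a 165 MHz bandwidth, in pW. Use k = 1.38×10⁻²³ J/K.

P_n = kTB = 1.38×10⁻²³ × 448 × 1.65×10⁸ = 1.02×10⁻¹² W = 1.02 pW

1.02 pW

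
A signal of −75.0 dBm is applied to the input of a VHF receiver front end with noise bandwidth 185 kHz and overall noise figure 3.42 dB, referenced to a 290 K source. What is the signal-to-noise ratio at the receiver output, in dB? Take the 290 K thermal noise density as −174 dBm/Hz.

Noise floor: N = −174 + 10 log₁₀(B) + NF
10 log₁₀(1.85×10⁵) = 52.67 dB
N = −174 + 52.67 + 3.42 = −117.91 dBm
SNR = P_sig − N = −75.0 − (−117.91) = 42.91 dB → 42.9 dB

42.9 dB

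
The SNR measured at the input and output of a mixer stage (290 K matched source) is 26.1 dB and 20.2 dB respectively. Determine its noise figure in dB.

5.9 dB

NF (dB) = SNR_in(dB) − SNR_out(dB) when the source is at T₀
NF = 26.1 − 20.2 = 5.9 dB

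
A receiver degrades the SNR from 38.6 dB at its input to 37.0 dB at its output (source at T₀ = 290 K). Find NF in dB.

NF (dB) = SNR_in(dB) − SNR_out(dB) when the source is at T₀
NF = 38.6 − 37.0 = 1.6 dB

1.6 dB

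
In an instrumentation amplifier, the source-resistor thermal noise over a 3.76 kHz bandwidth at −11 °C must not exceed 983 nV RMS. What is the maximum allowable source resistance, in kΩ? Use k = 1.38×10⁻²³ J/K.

17.8 kΩ

T = −11 °C + 273.15 = 262.15 K
Johnson–Nyquist: V_n = √(4kTRB) ⇒ R = V_n² / (4kTB)
4kTB = 4 × 1.38×10⁻²³ × 262.15 × 3.76×10³ = 5.44×10⁻¹⁷
R = (9.83×10⁻⁷)² / 5.44×10⁻¹⁷ = 1.78×10⁴ Ω = 17.8 kΩ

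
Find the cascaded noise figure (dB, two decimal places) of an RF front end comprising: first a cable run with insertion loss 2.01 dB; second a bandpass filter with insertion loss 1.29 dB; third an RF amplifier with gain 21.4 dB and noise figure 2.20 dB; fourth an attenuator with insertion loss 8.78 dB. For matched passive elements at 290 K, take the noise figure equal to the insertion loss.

Convert to linear (a loss of L dB is a gain of −L dB): F_i = 10^(NF_i/10), G_i = 10^(G_i,dB/10)
  Stage 1: F_1 = 10^(2.01/10) = 1.589, G_1 = 10^(−2.01/10) = 0.6295
  Stage 2: F_2 = 10^(1.29/10) = 1.346, G_2 = 10^(−1.29/10) = 0.7430
  Stage 3: F_3 = 10^(2.20/10) = 1.660, G_3 = 10^(21.4/10) = 138.0
  Stage 4: F_4 = 10^(8.78/10) = 7.551, G_4 = 10^(−8.78/10) = 0.1324
Friis cascade:
  F = 1.589 + (1.346 − 1)/0.6295 + (1.660 − 1)/0.4677 + (7.551 − 1)/64.57 = 3.650
NF = 10 log₁₀(3.650) = 5.62 dB

5.62 dB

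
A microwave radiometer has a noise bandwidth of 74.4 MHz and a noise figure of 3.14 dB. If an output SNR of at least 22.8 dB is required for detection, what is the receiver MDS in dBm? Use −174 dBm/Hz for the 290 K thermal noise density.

Sensitivity = −174 + 10 log₁₀(B) + NF + SNR_min
= −174 + 78.72 + 3.14 + 22.8
= −69.34 dBm → −69.3 dBm

−69.3 dBm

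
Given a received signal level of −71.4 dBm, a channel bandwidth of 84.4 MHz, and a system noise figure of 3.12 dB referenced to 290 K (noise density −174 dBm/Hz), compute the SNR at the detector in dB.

20.2 dB

Noise floor: N = −174 + 10 log₁₀(B) + NF
10 log₁₀(8.44×10⁷) = 79.26 dB
N = −174 + 79.26 + 3.12 = −91.62 dBm
SNR = P_sig − N = −71.4 − (−91.62) = 20.22 dB → 20.2 dB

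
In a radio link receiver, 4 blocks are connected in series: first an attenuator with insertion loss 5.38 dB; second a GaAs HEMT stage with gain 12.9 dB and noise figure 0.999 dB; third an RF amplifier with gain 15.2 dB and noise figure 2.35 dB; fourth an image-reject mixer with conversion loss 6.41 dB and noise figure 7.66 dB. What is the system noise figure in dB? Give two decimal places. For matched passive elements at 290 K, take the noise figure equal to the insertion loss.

6.53 dB

Convert to linear (a loss of L dB is a gain of −L dB): F_i = 10^(NF_i/10), G_i = 10^(G_i,dB/10)
  Stage 1: F_1 = 10^(5.38/10) = 3.451, G_1 = 10^(−5.38/10) = 0.2897
  Stage 2: F_2 = 10^(0.999/10) = 1.259, G_2 = 10^(12.9/10) = 19.50
  Stage 3: F_3 = 10^(2.35/10) = 1.718, G_3 = 10^(15.2/10) = 33.11
  Stage 4: F_4 = 10^(7.66/10) = 5.834, G_4 = 10^(−6.41/10) = 0.2286
Friis cascade:
  F = 3.451 + (1.259 − 1)/0.2897 + (1.718 − 1)/5.649 + (5.834 − 1)/187.1 = 4.497
NF = 10 log₁₀(4.497) = 6.53 dB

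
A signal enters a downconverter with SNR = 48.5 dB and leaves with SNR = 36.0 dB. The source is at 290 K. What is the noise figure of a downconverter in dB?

NF (dB) = SNR_in(dB) − SNR_out(dB) when the source is at T₀
NF = 48.5 − 36.0 = 12.5 dB

12.5 dB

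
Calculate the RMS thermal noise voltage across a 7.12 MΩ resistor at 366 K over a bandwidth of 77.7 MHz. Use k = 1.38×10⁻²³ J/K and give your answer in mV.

3.34 mV

V_n = √(4kTRB)
4kTRB = 4 × 1.38×10⁻²³ × 366 × 7.12×10⁶ × 7.77×10⁷ = 1.12×10⁻⁵ V²
V_n = √(1.12×10⁻⁵) = 3.34×10⁻³ V = 3.34 mV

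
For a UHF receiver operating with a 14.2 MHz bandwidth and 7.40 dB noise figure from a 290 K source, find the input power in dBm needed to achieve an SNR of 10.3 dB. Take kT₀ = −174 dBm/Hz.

Sensitivity = −174 + 10 log₁₀(B) + NF + SNR_min
= −174 + 71.52 + 7.40 + 10.3
= −84.78 dBm → −84.8 dBm

−84.8 dBm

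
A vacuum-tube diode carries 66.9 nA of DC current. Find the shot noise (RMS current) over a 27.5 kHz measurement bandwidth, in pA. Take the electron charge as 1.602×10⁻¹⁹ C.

24.3 pA

I_n = √(2qI·B)
2qI·B = 2 × 1.602×10⁻¹⁹ × 6.69×10⁻⁸ × 2.75×10⁴ = 5.89×10⁻²² A²
I_n = √(5.89×10⁻²²) = 2.43×10⁻¹¹ A = 24.3 pA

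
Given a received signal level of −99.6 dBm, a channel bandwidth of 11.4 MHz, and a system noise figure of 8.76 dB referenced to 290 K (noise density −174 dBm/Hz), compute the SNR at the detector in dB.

Noise floor: N = −174 + 10 log₁₀(B) + NF
10 log₁₀(1.14×10⁷) = 70.57 dB
N = −174 + 70.57 + 8.76 = −94.67 dBm
SNR = P_sig − N = −99.6 − (−94.67) = −4.93 dB → −4.9 dB

−4.9 dB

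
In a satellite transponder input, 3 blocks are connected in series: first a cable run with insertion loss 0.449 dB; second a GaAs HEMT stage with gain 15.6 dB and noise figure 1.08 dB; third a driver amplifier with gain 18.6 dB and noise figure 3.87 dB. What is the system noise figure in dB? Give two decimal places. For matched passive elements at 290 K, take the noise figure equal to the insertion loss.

1.66 dB

Convert to linear (a loss of L dB is a gain of −L dB): F_i = 10^(NF_i/10), G_i = 10^(G_i,dB/10)
  Stage 1: F_1 = 10^(0.449/10) = 1.109, G_1 = 10^(−0.449/10) = 0.9018
  Stage 2: F_2 = 10^(1.08/10) = 1.282, G_2 = 10^(15.6/10) = 36.31
  Stage 3: F_3 = 10^(3.87/10) = 2.438, G_3 = 10^(18.6/10) = 72.44
Friis cascade:
  F = 1.109 + (1.282 − 1)/0.9018 + (2.438 − 1)/32.74 = 1.466
NF = 10 log₁₀(1.466) = 1.66 dB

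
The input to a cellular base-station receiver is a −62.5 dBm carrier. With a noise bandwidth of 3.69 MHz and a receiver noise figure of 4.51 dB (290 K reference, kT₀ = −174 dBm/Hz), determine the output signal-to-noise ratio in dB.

41.3 dB

Noise floor: N = −174 + 10 log₁₀(B) + NF
10 log₁₀(3.69×10⁶) = 65.67 dB
N = −174 + 65.67 + 4.51 = −103.82 dBm
SNR = P_sig − N = −62.5 − (−103.82) = 41.32 dB → 41.3 dB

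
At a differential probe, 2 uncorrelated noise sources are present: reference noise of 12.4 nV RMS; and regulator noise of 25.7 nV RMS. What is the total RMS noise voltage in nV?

28.5 nV

Uncorrelated sources add in power (mean-square): V_tot = √(ΣV_i²)
V_tot = √[(1.24×10⁻⁸)² + (2.57×10⁻⁸)²] = 2.85×10⁻⁸ V = 28.5 nV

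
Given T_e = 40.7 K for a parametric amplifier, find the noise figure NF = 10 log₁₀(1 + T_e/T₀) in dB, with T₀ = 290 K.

F = 1 + T_e/T₀ = 1 + 40.7/290 = 1.14034
NF = 10 log₁₀(1.14034) = 0.570 dB

0.570 dB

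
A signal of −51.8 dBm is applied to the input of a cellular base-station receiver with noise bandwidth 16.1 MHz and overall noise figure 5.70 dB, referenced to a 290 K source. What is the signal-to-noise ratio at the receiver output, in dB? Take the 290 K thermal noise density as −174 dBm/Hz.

44.4 dB

Noise floor: N = −174 + 10 log₁₀(B) + NF
10 log₁₀(1.61×10⁷) = 72.07 dB
N = −174 + 72.07 + 5.70 = −96.23 dBm
SNR = P_sig − N = −51.8 − (−96.23) = 44.43 dB → 44.4 dB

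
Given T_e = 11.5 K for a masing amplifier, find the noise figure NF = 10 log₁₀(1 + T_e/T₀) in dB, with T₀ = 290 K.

F = 1 + T_e/T₀ = 1 + 11.5/290 = 1.03966
NF = 10 log₁₀(1.03966) = 0.169 dB

0.169 dB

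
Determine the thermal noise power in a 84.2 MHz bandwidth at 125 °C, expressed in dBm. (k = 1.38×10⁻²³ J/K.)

T = 125 °C + 273.15 = 398.15 K
P_n = kTB = 1.38×10⁻²³ × 398.15 × 8.42×10⁷ = 4.63×10⁻¹³ W
In dBm: 10 log₁₀(4.63×10⁻¹³ / 10⁻³) = −93.3 dBm

−93.3 dBm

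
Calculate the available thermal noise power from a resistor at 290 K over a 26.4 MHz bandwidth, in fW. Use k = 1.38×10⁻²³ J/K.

106 fW

P_n = kTB = 1.38×10⁻²³ × 290 × 2.64×10⁷ = 1.06×10⁻¹³ W = 106 fW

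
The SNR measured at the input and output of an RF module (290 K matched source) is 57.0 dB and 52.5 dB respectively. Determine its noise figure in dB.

4.5 dB

NF (dB) = SNR_in(dB) − SNR_out(dB) when the source is at T₀
NF = 57.0 − 52.5 = 4.5 dB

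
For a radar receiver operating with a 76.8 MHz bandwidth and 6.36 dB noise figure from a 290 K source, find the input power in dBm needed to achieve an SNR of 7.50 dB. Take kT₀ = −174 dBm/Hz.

Sensitivity = −174 + 10 log₁₀(B) + NF + SNR_min
= −174 + 78.85 + 6.36 + 7.50
= −81.29 dBm → −81.3 dBm

−81.3 dBm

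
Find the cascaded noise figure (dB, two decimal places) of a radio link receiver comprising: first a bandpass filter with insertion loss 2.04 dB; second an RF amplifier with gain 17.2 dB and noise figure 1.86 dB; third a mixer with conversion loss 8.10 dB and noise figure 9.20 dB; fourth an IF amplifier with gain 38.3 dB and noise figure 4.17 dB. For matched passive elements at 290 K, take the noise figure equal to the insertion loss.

Convert to linear (a loss of L dB is a gain of −L dB): F_i = 10^(NF_i/10), G_i = 10^(G_i,dB/10)
  Stage 1: F_1 = 10^(2.04/10) = 1.600, G_1 = 10^(−2.04/10) = 0.6252
  Stage 2: F_2 = 10^(1.86/10) = 1.535, G_2 = 10^(17.2/10) = 52.48
  Stage 3: F_3 = 10^(9.20/10) = 8.318, G_3 = 10^(−8.10/10) = 0.1549
  Stage 4: F_4 = 10^(4.17/10) = 2.612, G_4 = 10^(38.3/10) = 6761
Friis cascade:
  F = 1.600 + (1.535 − 1)/0.6252 + (8.318 − 1)/32.81 + (2.612 − 1)/5.082 = 2.995
NF = 10 log₁₀(2.995) = 4.76 dB

4.76 dB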